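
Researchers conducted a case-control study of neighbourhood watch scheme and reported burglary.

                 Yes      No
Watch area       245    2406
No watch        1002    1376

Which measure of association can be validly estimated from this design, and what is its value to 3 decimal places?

0.140

Cells: a = 245, b = 2406, c = 1002, d = 1376.
This is a case-control study: participants were sampled on outcome status, so risks in the source population cannot be estimated directly — relative risk is not valid here. The odds ratio is the appropriate measure.
OR = (a·d)/(b·c) = (245 × 1376) / (2406 × 1002) = 337120 / 2410812 = 0.13984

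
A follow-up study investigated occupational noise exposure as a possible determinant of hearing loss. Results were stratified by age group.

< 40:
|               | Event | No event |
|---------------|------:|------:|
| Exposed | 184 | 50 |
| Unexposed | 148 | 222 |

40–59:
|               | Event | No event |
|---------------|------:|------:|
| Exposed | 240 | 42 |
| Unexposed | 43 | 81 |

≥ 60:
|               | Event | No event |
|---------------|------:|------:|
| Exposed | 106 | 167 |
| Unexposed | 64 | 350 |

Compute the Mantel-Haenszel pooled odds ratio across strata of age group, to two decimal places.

OR_MH = Σ(aᵢdᵢ/nᵢ) / Σ(bᵢcᵢ/nᵢ), where nᵢ is the stratum total.
Stratum 1 (< 40): n = 604; a·d/n = 184·222/604 = 67.6291; b·c/n = 50·148/604 = 12.2517
Stratum 2 (40–59): n = 406; a·d/n = 240·81/406 = 47.8818; b·c/n = 42·43/406 = 4.4483
Stratum 3 (≥ 60): n = 687; a·d/n = 106·350/687 = 54.0029; b·c/n = 167·64/687 = 15.5575
OR_MH = (67.6291 + 47.8818 + 54.0029) / (12.2517 + 4.4483 + 15.5575) = 169.5138 / 32.2574 = 5.25503

5.26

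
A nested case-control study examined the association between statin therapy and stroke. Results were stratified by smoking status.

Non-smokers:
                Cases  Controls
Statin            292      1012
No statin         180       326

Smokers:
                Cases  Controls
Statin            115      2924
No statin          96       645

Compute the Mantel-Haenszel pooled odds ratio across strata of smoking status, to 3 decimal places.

OR_MH = Σ(aᵢdᵢ/nᵢ) / Σ(bᵢcᵢ/nᵢ), where nᵢ is the stratum total.
Stratum 1 (Non-smokers): n = 1810; a·d/n = 292·326/1810 = 52.5923; b·c/n = 1012·180/1810 = 100.6409
Stratum 2 (Smokers): n = 3780; a·d/n = 115·645/3780 = 19.6230; b·c/n = 2924·96/3780 = 74.2603
OR_MH = (52.5923 + 19.6230) / (100.6409 + 74.2603) = 72.2153 / 174.9012 = 0.41289

0.413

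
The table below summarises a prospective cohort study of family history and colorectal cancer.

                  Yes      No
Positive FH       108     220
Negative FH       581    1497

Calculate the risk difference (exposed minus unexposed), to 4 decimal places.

0.0497

Cells: a = 108, b = 220, c = 581, d = 1497.
Risk in exposed = 108/328 = 0.329268; risk in unexposed = 581/2078 = 0.279596.
Risk difference = 0.329268 − 0.279596 = 0.049673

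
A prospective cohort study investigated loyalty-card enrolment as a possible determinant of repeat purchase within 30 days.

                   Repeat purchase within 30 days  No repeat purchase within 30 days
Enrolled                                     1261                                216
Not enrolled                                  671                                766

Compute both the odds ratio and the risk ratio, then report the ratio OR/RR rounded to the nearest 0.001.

Cells: a = 1261, b = 216, c = 671, d = 766.
OR = (1261·766)/(216·671) = 965926/144936 = 6.66450
Risk in exposed = 1261/1477 = 0.85376; risk in unexposed = 671/1437 = 0.46695; RR = 1.82839
OR/RR = 6.66450 / 1.82839 = 3.64501
The outcome is not rare, so the OR lies further from 1 than the RR.

3.645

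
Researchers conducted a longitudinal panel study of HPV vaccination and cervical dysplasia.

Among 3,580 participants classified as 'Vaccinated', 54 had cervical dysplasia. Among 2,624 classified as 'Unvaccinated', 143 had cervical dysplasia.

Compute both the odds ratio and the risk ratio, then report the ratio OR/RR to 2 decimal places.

From the description: a = 54, b = 3526, c = 143, d = 2481.
OR = (54·2481)/(3526·143) = 133974/504218 = 0.26571
Risk in exposed = 54/3580 = 0.01508; risk in unexposed = 143/2624 = 0.05450; RR = 0.27678
OR/RR = 0.26571 / 0.27678 = 0.95998
The outcome is rare in both groups, so OR ≈ RR (ratio near 1).

0.96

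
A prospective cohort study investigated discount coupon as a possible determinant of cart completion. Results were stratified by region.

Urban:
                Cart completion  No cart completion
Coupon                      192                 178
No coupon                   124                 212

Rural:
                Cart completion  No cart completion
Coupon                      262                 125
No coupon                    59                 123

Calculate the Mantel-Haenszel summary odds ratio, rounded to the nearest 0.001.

2.584

OR_MH = Σ(aᵢdᵢ/nᵢ) / Σ(bᵢcᵢ/nᵢ), where nᵢ is the stratum total.
Stratum 1 (Urban): n = 706; a·d/n = 192·212/706 = 57.6544; b·c/n = 178·124/706 = 31.2635
Stratum 2 (Rural): n = 569; a·d/n = 262·123/569 = 56.6362; b·c/n = 125·59/569 = 12.9613
OR_MH = (57.6544 + 56.6362) / (31.2635 + 12.9613) = 114.2906 / 44.2248 = 2.58431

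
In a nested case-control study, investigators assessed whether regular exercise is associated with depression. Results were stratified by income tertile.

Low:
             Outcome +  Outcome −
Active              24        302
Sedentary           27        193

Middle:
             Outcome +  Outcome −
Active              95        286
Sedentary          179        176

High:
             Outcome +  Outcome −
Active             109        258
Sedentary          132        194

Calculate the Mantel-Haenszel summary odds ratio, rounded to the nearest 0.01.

OR_MH = Σ(aᵢdᵢ/nᵢ) / Σ(bᵢcᵢ/nᵢ), where nᵢ is the stratum total.
Stratum 1 (Low): n = 546; a·d/n = 24·193/546 = 8.4835; b·c/n = 302·27/546 = 14.9341
Stratum 2 (Middle): n = 736; a·d/n = 95·176/736 = 22.7174; b·c/n = 286·179/736 = 69.5571
Stratum 3 (High): n = 693; a·d/n = 109·194/693 = 30.5137; b·c/n = 258·132/693 = 49.1429
OR_MH = (8.4835 + 22.7174 + 30.5137) / (14.9341 + 69.5571 + 49.1429) = 61.7146 / 133.6340 = 0.46182

0.46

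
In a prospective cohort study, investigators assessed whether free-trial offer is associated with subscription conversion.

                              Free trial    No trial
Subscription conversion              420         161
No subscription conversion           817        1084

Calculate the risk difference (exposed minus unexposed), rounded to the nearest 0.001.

Reading the table with exposure as columns: a = 420 (Free trial, case), b = 817 (Free trial, non-case), c = 161 (No trial, case), d = 1084.
Risk in exposed = 420/1237 = 0.339531; risk in unexposed = 161/1245 = 0.129317.
Risk difference = 0.339531 − 0.129317 = 0.210214

0.210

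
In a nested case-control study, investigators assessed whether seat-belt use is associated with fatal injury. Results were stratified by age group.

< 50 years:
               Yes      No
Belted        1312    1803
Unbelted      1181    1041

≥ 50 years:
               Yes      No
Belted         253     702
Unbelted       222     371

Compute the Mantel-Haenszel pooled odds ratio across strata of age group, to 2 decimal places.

OR_MH = Σ(aᵢdᵢ/nᵢ) / Σ(bᵢcᵢ/nᵢ), where nᵢ is the stratum total.
Stratum 1 (< 50 years): n = 5337; a·d/n = 1312·1041/5337 = 255.9101; b·c/n = 1803·1181/5337 = 398.9775
Stratum 2 (≥ 50 years): n = 1548; a·d/n = 253·371/1548 = 60.6350; b·c/n = 702·222/1548 = 100.6744
OR_MH = (255.9101 + 60.6350) / (398.9775 + 100.6744) = 316.5451 / 499.6519 = 0.63353

0.63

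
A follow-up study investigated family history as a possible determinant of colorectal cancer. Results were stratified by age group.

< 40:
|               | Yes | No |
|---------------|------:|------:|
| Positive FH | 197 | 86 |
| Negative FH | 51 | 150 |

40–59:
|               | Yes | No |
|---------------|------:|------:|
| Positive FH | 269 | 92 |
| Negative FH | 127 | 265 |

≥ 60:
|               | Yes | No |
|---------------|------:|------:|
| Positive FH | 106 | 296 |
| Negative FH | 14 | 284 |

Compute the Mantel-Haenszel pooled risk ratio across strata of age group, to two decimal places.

RR_MH = Σ(aᵢ·n₀ᵢ/nᵢ) / Σ(cᵢ·n₁ᵢ/nᵢ), with n₁ᵢ = aᵢ+bᵢ (exposed), n₀ᵢ = cᵢ+dᵢ (unexposed), nᵢ = n₁ᵢ+n₀ᵢ.
Stratum 1 (< 40): n₁ = 283, n₀ = 201, n = 484; a·n₀/n = 197·201/484 = 81.8120; c·n₁/n = 51·283/484 = 29.8202
Stratum 2 (40–59): n₁ = 361, n₀ = 392, n = 753; a·n₀/n = 269·392/753 = 140.0372; c·n₁/n = 127·361/753 = 60.8858
Stratum 3 (≥ 60): n₁ = 402, n₀ = 298, n = 700; a·n₀/n = 106·298/700 = 45.1257; c·n₁/n = 14·402/700 = 8.0400
RR_MH = (81.8120 + 140.0372 + 45.1257) / (29.8202 + 60.8858 + 8.0400) = 266.9749 / 98.7460 = 2.70365

2.70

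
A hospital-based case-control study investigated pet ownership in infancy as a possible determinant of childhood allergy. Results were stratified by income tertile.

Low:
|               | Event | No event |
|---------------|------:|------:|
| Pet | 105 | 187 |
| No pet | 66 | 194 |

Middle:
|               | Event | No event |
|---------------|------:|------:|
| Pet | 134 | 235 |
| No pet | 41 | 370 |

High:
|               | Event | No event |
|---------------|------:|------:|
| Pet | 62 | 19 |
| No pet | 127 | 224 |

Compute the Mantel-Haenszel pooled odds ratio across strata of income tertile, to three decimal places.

OR_MH = Σ(aᵢdᵢ/nᵢ) / Σ(bᵢcᵢ/nᵢ), where nᵢ is the stratum total.
Stratum 1 (Low): n = 552; a·d/n = 105·194/552 = 36.9022; b·c/n = 187·66/552 = 22.3587
Stratum 2 (Middle): n = 780; a·d/n = 134·370/780 = 63.5641; b·c/n = 235·41/780 = 12.3526
Stratum 3 (High): n = 432; a·d/n = 62·224/432 = 32.1481; b·c/n = 19·127/432 = 5.5856
OR_MH = (36.9022 + 63.5641 + 32.1481) / (22.3587 + 12.3526 + 5.5856) = 132.6144 / 40.2969 = 3.29093

3.291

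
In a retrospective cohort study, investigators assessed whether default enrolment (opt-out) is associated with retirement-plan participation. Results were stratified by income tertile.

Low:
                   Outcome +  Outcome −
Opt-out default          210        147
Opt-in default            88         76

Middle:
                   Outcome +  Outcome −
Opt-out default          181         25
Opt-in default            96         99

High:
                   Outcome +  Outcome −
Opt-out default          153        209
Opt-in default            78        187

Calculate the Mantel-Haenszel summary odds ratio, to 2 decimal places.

2.13

OR_MH = Σ(aᵢdᵢ/nᵢ) / Σ(bᵢcᵢ/nᵢ), where nᵢ is the stratum total.
Stratum 1 (Low): n = 521; a·d/n = 210·76/521 = 30.6334; b·c/n = 147·88/521 = 24.8292
Stratum 2 (Middle): n = 401; a·d/n = 181·99/401 = 44.6858; b·c/n = 25·96/401 = 5.9850
Stratum 3 (High): n = 627; a·d/n = 153·187/627 = 45.6316; b·c/n = 209·78/627 = 26.0000
OR_MH = (30.6334 + 44.6858 + 45.6316) / (24.8292 + 5.9850 + 26.0000) = 120.9508 / 56.8142 = 2.12888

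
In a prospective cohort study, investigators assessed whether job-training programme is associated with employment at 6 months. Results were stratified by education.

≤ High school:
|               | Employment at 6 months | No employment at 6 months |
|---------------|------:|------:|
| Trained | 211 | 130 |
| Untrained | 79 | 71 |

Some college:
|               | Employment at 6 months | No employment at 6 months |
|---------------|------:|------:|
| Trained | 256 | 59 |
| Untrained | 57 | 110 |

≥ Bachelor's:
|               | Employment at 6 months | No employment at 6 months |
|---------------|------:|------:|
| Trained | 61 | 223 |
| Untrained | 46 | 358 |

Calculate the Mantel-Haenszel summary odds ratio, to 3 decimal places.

2.819

OR_MH = Σ(aᵢdᵢ/nᵢ) / Σ(bᵢcᵢ/nᵢ), where nᵢ is the stratum total.
Stratum 1 (≤ High school): n = 491; a·d/n = 211·71/491 = 30.5112; b·c/n = 130·79/491 = 20.9165
Stratum 2 (Some college): n = 482; a·d/n = 256·110/482 = 58.4232; b·c/n = 59·57/482 = 6.9772
Stratum 3 (≥ Bachelor's): n = 688; a·d/n = 61·358/688 = 31.7413; b·c/n = 223·46/688 = 14.9099
OR_MH = (30.5112 + 58.4232 + 31.7413) / (20.9165 + 6.9772 + 14.9099) = 120.6757 / 42.8036 = 2.81929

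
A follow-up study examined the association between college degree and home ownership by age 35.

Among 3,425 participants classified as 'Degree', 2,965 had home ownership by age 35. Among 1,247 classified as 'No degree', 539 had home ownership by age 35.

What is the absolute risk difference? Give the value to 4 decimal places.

From the description: a = 2965, b = 460, c = 539, d = 708.
Risk in exposed = 2965/3425 = 0.865693; risk in unexposed = 539/1247 = 0.432237.
Risk difference = 0.865693 − 0.432237 = 0.433456

0.4335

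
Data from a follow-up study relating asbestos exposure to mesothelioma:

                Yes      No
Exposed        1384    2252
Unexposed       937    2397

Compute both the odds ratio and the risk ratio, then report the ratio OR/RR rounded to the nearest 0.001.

1.161

Cells: a = 1384, b = 2252, c = 937, d = 2397.
OR = (1384·2397)/(2252·937) = 3317448/2110124 = 1.57216
Risk in exposed = 1384/3636 = 0.38064; risk in unexposed = 937/3334 = 0.28104; RR = 1.35437
OR/RR = 1.57216 / 1.35437 = 1.16080
The outcome is not rare, so the OR lies further from 1 than the RR.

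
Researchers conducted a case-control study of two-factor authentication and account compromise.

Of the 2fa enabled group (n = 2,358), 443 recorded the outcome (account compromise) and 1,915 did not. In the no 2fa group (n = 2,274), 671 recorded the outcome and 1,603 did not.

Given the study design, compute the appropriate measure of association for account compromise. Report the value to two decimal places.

0.55

From the description: a = 443, b = 1915, c = 671, d = 1603.
This is a case-control study: participants were sampled on outcome status, so risks in the source population cannot be estimated directly — relative risk is not valid here. The odds ratio is the appropriate measure.
OR = (a·d)/(b·c) = (443 × 1603) / (1915 × 671) = 710129 / 1284965 = 0.55264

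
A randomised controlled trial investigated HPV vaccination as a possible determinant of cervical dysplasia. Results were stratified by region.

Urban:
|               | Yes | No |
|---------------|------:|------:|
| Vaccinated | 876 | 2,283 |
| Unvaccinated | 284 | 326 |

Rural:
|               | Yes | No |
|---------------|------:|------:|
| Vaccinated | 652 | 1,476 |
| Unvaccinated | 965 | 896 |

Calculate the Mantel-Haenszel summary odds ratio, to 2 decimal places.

OR_MH = Σ(aᵢdᵢ/nᵢ) / Σ(bᵢcᵢ/nᵢ), where nᵢ is the stratum total.
Stratum 1 (Urban): n = 3769; a·d/n = 876·326/3769 = 75.7697; b·c/n = 2283·284/3769 = 172.0276
Stratum 2 (Rural): n = 3989; a·d/n = 652·896/3989 = 146.4507; b·c/n = 1476·965/3989 = 357.0669
OR_MH = (75.7697 + 146.4507) / (172.0276 + 357.0669) = 222.2204 / 529.0945 = 0.42000

0.42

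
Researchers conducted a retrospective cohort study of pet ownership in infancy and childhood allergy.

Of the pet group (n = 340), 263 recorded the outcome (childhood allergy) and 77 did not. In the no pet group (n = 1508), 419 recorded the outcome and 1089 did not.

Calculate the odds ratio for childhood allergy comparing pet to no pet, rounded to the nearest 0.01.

From the description: a = 263, b = 77, c = 419, d = 1089.
OR = (a·d)/(b·c) = (263 × 1089) / (77 × 419) = 286407 / 32263 = 8.87726
The odds of childhood allergy are about 8.88 times as high in the pet group.

8.88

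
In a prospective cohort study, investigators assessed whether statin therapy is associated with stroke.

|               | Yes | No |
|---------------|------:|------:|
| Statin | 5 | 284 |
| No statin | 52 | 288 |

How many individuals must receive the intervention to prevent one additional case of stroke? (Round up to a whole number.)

8

Risk in treated group = 5/289 = 0.01730; risk in control = 52/340 = 0.15294.
Absolute risk reduction = 0.15294 − 0.01730 = 0.13564
NNT = 1 / ARR = 1 / 0.13564 = 7.372 → round up → 8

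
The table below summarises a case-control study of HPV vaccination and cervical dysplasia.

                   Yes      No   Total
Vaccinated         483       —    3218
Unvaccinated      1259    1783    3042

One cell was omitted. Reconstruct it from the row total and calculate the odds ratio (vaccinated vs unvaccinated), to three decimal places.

The missing cell is in the exposed row: 3218 − 483 = 2735.
So a = 483, b = 2735, c = 1259, d = 1783.
OR = (a·d)/(b·c) = (483 × 1783) / (2735 × 1259) = 861189 / 3443365 = 0.25010

0.250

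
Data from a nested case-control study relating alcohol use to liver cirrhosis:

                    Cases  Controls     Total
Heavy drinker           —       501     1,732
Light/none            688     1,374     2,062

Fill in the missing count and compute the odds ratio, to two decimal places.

4.91

The missing cell is in the exposed row: 1732 − 501 = 1231.
So a = 1231, b = 501, c = 688, d = 1374.
OR = (a·d)/(b·c) = (1231 × 1374) / (501 × 688) = 1691394 / 344688 = 4.90703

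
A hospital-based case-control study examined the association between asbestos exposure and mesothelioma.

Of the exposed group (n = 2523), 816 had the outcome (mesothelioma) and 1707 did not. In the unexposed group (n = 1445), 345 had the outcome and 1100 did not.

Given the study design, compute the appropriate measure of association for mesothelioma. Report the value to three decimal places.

1.524

From the description: a = 816, b = 1707, c = 345, d = 1100.
This is a hospital-based case-control study: participants were sampled on outcome status, so risks in the source population cannot be estimated directly — relative risk is not valid here. The odds ratio is the appropriate measure.
OR = (a·d)/(b·c) = (816 × 1100) / (1707 × 345) = 897600 / 588915 = 1.52416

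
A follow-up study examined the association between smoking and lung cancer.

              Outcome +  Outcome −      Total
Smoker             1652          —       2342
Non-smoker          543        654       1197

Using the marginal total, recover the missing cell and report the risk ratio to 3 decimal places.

1.555

The missing cell is in the exposed row: 2342 − 1652 = 690.
So a = 1652, b = 690, c = 543, d = 654.
RR = [a/(a+b)] / [c/(c+d)] = (1652/2342) / (543/1197) = 0.70538/0.45363 = 1.55495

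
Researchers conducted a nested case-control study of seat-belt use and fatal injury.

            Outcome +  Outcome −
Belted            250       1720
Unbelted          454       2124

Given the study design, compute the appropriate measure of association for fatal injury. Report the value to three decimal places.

Cells: a = 250, b = 1720, c = 454, d = 2124.
This is a nested case-control study: participants were sampled on outcome status, so risks in the source population cannot be estimated directly — relative risk is not valid here. The odds ratio is the appropriate measure.
OR = (a·d)/(b·c) = (250 × 2124) / (1720 × 454) = 531000 / 780880 = 0.68000

0.680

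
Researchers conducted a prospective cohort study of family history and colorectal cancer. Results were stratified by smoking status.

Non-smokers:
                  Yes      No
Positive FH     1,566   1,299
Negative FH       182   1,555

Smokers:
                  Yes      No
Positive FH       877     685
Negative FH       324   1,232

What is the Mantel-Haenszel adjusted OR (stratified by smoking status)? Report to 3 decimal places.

7.145

OR_MH = Σ(aᵢdᵢ/nᵢ) / Σ(bᵢcᵢ/nᵢ), where nᵢ is the stratum total.
Stratum 1 (Non-smokers): n = 4602; a·d/n = 1566·1555/4602 = 529.1460; b·c/n = 1299·182/4602 = 51.3729
Stratum 2 (Smokers): n = 3118; a·d/n = 877·1232/3118 = 346.5247; b·c/n = 685·324/3118 = 71.1802
OR_MH = (529.1460 + 346.5247) / (51.3729 + 71.1802) = 875.6707 / 122.5531 = 7.14523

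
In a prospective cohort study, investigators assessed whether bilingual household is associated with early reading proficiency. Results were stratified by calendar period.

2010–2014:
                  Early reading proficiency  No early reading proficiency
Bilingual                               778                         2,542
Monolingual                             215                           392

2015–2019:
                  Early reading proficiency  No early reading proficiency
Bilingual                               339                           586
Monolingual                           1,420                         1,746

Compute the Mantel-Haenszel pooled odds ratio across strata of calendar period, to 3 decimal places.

OR_MH = Σ(aᵢdᵢ/nᵢ) / Σ(bᵢcᵢ/nᵢ), where nᵢ is the stratum total.
Stratum 1 (2010–2014): n = 3927; a·d/n = 778·392/3927 = 77.6613; b·c/n = 2542·215/3927 = 139.1724
Stratum 2 (2015–2019): n = 4091; a·d/n = 339·1746/4091 = 144.6820; b·c/n = 586·1420/4091 = 203.4026
OR_MH = (77.6613 + 144.6820) / (139.1724 + 203.4026) = 222.3433 / 342.5750 = 0.64904

0.649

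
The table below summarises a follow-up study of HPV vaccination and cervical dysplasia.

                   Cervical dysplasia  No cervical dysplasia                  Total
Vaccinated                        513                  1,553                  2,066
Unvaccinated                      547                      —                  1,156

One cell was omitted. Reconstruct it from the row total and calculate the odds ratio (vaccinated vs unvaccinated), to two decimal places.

0.37

The missing cell is in the unexposed row: 1156 − 547 = 609.
So a = 513, b = 1553, c = 547, d = 609.
OR = (a·d)/(b·c) = (513 × 609) / (1553 × 547) = 312417 / 849491 = 0.36777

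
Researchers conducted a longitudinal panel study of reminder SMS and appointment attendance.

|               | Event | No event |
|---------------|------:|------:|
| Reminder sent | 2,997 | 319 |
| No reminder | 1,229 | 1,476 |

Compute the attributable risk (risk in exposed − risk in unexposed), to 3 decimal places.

Cells: a = 2997, b = 319, c = 1229, d = 1476.
Risk in exposed = 2997/3316 = 0.903800; risk in unexposed = 1229/2705 = 0.454344.
Risk difference = 0.903800 − 0.454344 = 0.449456

0.449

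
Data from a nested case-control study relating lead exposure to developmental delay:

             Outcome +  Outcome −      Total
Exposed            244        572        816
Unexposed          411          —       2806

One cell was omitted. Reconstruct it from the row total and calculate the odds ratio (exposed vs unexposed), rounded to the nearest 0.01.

The missing cell is in the unexposed row: 2806 − 411 = 2395.
So a = 244, b = 572, c = 411, d = 2395.
OR = (a·d)/(b·c) = (244 × 2395) / (572 × 411) = 584380 / 235092 = 2.48575

2.49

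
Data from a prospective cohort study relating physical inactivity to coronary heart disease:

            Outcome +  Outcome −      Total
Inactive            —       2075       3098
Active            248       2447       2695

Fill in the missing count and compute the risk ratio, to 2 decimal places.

The missing cell is in the exposed row: 3098 − 2075 = 1023.
So a = 1023, b = 2075, c = 248, d = 2447.
RR = [a/(a+b)] / [c/(c+d)] = (1023/3098) / (248/2695) = 0.33021/0.09202 = 3.58840

3.59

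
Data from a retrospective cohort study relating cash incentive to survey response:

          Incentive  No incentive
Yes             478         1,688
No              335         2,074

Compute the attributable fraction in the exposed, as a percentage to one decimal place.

23.7

Reading the table with exposure as columns: a = 478 (Incentive, case), b = 335 (Incentive, non-case), c = 1688 (No incentive, case), d = 2074.
Risk in exposed = 478/813 = 0.58795; risk in unexposed = 1688/3762 = 0.44870.
RR = 0.58795/0.44870 = 1.31034
AR% = (RR − 1)/RR × 100 = (1.31034 − 1)/1.31034 × 100 = 23.6839%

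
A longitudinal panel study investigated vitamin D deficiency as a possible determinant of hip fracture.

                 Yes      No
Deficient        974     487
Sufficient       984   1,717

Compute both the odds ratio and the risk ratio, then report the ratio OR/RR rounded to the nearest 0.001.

1.907

Cells: a = 974, b = 487, c = 984, d = 1717.
OR = (974·1717)/(487·984) = 1672358/479208 = 3.48984
Risk in exposed = 974/1461 = 0.66667; risk in unexposed = 984/2701 = 0.36431; RR = 1.82995
OR/RR = 3.48984 / 1.82995 = 1.90707
The outcome is not rare, so the OR lies further from 1 than the RR.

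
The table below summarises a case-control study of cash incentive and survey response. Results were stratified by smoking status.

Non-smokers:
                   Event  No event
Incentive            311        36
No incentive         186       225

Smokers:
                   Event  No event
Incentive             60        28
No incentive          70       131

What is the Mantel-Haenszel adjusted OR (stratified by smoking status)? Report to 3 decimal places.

OR_MH = Σ(aᵢdᵢ/nᵢ) / Σ(bᵢcᵢ/nᵢ), where nᵢ is the stratum total.
Stratum 1 (Non-smokers): n = 758; a·d/n = 311·225/758 = 92.3153; b·c/n = 36·186/758 = 8.8338
Stratum 2 (Smokers): n = 289; a·d/n = 60·131/289 = 27.1972; b·c/n = 28·70/289 = 6.7820
OR_MH = (92.3153 + 27.1972) / (8.8338 + 6.7820) = 119.5125 / 15.6158 = 7.65332

7.653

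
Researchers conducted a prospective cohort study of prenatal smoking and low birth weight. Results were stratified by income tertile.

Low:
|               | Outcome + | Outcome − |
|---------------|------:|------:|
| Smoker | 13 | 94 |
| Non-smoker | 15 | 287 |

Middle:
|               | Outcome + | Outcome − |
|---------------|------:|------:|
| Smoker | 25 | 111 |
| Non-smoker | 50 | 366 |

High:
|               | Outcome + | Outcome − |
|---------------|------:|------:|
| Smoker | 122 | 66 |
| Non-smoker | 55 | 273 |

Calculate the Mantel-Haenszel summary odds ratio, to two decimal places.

OR_MH = Σ(aᵢdᵢ/nᵢ) / Σ(bᵢcᵢ/nᵢ), where nᵢ is the stratum total.
Stratum 1 (Low): n = 409; a·d/n = 13·287/409 = 9.1222; b·c/n = 94·15/409 = 3.4474
Stratum 2 (Middle): n = 552; a·d/n = 25·366/552 = 16.5761; b·c/n = 111·50/552 = 10.0543
Stratum 3 (High): n = 516; a·d/n = 122·273/516 = 64.5465; b·c/n = 66·55/516 = 7.0349
OR_MH = (9.1222 + 16.5761 + 64.5465) / (3.4474 + 10.0543 + 7.0349) = 90.2448 / 20.5367 = 4.39433

4.39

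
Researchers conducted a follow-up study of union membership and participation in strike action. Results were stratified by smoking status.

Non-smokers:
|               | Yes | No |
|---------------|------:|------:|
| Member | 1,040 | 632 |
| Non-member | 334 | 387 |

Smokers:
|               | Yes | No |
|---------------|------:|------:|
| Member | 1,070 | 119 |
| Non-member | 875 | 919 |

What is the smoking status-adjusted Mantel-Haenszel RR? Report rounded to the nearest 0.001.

RR_MH = Σ(aᵢ·n₀ᵢ/nᵢ) / Σ(cᵢ·n₁ᵢ/nᵢ), with n₁ᵢ = aᵢ+bᵢ (exposed), n₀ᵢ = cᵢ+dᵢ (unexposed), nᵢ = n₁ᵢ+n₀ᵢ.
Stratum 1 (Non-smokers): n₁ = 1672, n₀ = 721, n = 2393; a·n₀/n = 1040·721/2393 = 313.3473; c·n₁/n = 334·1672/2393 = 233.3673
Stratum 2 (Smokers): n₁ = 1189, n₀ = 1794, n = 2983; a·n₀/n = 1070·1794/2983 = 643.5065; c·n₁/n = 875·1189/2983 = 348.7680
RR_MH = (313.3473 + 643.5065) / (233.3673 + 348.7680) = 956.8538 / 582.1353 = 1.64370

1.644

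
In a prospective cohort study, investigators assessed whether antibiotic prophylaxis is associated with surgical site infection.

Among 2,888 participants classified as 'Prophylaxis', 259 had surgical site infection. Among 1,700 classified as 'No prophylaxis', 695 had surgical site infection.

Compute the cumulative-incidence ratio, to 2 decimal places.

0.22

From the description: a = 259, b = 2629, c = 695, d = 1005.
Risk in exposed = 259/2888 = 0.08968; risk in unexposed = 695/1700 = 0.40882.
RR = 0.08968 / 0.40882 = 0.21936
The risk is 78% lower among the exposed than among the unexposed.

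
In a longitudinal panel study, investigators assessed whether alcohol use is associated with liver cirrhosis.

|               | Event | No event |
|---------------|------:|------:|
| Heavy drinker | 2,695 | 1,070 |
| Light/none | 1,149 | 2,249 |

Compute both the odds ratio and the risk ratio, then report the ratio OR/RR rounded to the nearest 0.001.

Cells: a = 2695, b = 1070, c = 1149, d = 2249.
OR = (2695·2249)/(1070·1149) = 6061055/1229430 = 4.92997
Risk in exposed = 2695/3765 = 0.71580; risk in unexposed = 1149/3398 = 0.33814; RR = 2.11688
OR/RR = 4.92997 / 2.11688 = 2.32888
The outcome is not rare, so the OR lies further from 1 than the RR.

2.329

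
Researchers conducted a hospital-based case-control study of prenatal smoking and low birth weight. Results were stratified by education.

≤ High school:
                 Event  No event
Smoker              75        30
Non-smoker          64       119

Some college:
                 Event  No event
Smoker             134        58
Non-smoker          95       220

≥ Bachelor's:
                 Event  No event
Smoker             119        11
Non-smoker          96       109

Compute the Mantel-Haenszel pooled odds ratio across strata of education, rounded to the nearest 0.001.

6.181

OR_MH = Σ(aᵢdᵢ/nᵢ) / Σ(bᵢcᵢ/nᵢ), where nᵢ is the stratum total.
Stratum 1 (≤ High school): n = 288; a·d/n = 75·119/288 = 30.9896; b·c/n = 30·64/288 = 6.6667
Stratum 2 (Some college): n = 507; a·d/n = 134·220/507 = 58.1460; b·c/n = 58·95/507 = 10.8679
Stratum 3 (≥ Bachelor's): n = 335; a·d/n = 119·109/335 = 38.7194; b·c/n = 11·96/335 = 3.1522
OR_MH = (30.9896 + 58.1460 + 38.7194) / (6.6667 + 10.8679 + 3.1522) = 127.8549 / 20.6868 = 6.18052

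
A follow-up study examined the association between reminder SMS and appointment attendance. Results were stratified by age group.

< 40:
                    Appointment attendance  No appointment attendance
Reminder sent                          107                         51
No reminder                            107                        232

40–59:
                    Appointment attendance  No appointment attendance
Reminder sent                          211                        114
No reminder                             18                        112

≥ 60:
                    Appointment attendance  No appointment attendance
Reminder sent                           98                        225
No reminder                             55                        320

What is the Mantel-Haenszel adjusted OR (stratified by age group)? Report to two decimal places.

OR_MH = Σ(aᵢdᵢ/nᵢ) / Σ(bᵢcᵢ/nᵢ), where nᵢ is the stratum total.
Stratum 1 (< 40): n = 497; a·d/n = 107·232/497 = 49.9477; b·c/n = 51·107/497 = 10.9799
Stratum 2 (40–59): n = 455; a·d/n = 211·112/455 = 51.9385; b·c/n = 114·18/455 = 4.5099
Stratum 3 (≥ 60): n = 698; a·d/n = 98·320/698 = 44.9284; b·c/n = 225·55/698 = 17.7292
OR_MH = (49.9477 + 51.9385 + 44.9284) / (10.9799 + 4.5099 + 17.7292) = 146.8145 / 33.2190 = 4.41960

4.42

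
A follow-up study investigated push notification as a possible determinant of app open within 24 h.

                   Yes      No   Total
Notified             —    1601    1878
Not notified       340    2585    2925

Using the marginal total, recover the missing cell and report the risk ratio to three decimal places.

1.269

The missing cell is in the exposed row: 1878 − 1601 = 277.
So a = 277, b = 1601, c = 340, d = 2585.
RR = [a/(a+b)] / [c/(c+d)] = (277/1878) / (340/2925) = 0.14750/0.11624 = 1.26891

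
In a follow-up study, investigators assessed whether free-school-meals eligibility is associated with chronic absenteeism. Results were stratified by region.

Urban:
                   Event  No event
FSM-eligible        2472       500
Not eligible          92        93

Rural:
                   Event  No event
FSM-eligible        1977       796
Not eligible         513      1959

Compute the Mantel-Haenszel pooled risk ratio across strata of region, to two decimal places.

3.01

RR_MH = Σ(aᵢ·n₀ᵢ/nᵢ) / Σ(cᵢ·n₁ᵢ/nᵢ), with n₁ᵢ = aᵢ+bᵢ (exposed), n₀ᵢ = cᵢ+dᵢ (unexposed), nᵢ = n₁ᵢ+n₀ᵢ.
Stratum 1 (Urban): n₁ = 2972, n₀ = 185, n = 3157; a·n₀/n = 2472·185/3157 = 144.8590; c·n₁/n = 92·2972/3157 = 86.6088
Stratum 2 (Rural): n₁ = 2773, n₀ = 2472, n = 5245; a·n₀/n = 1977·2472/5245 = 931.7720; c·n₁/n = 513·2773/5245 = 271.2200
RR_MH = (144.8590 + 931.7720) / (86.6088 + 271.2200) = 1076.6310 / 357.8288 = 3.00879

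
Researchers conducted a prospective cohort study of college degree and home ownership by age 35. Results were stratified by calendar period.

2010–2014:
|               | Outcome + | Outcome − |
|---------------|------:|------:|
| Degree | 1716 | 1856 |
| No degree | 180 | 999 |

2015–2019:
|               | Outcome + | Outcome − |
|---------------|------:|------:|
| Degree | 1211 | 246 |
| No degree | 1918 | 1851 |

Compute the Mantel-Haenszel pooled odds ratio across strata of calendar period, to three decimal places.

4.917

OR_MH = Σ(aᵢdᵢ/nᵢ) / Σ(bᵢcᵢ/nᵢ), where nᵢ is the stratum total.
Stratum 1 (2010–2014): n = 4751; a·d/n = 1716·999/4751 = 360.8259; b·c/n = 1856·180/4751 = 70.3178
Stratum 2 (2015–2019): n = 5226; a·d/n = 1211·1851/5226 = 428.9248; b·c/n = 246·1918/5226 = 90.2847
OR_MH = (360.8259 + 428.9248) / (70.3178 + 90.2847) = 789.7507 / 160.6026 = 4.91742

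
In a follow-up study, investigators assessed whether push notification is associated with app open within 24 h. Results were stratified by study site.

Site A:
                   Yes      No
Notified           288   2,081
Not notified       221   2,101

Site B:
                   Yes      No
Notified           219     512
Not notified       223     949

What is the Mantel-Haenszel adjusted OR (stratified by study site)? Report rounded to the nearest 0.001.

OR_MH = Σ(aᵢdᵢ/nᵢ) / Σ(bᵢcᵢ/nᵢ), where nᵢ is the stratum total.
Stratum 1 (Site A): n = 4691; a·d/n = 288·2101/4691 = 128.9891; b·c/n = 2081·221/4691 = 98.0390
Stratum 2 (Site B): n = 1903; a·d/n = 219·949/1903 = 109.2123; b·c/n = 512·223/1903 = 59.9979
OR_MH = (128.9891 + 109.2123) / (98.0390 + 59.9979) = 238.2014 / 158.0369 = 1.50725

1.507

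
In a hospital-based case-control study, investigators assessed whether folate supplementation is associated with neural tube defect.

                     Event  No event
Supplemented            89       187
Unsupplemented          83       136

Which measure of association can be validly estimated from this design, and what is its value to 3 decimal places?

0.780

Cells: a = 89, b = 187, c = 83, d = 136.
This is a hospital-based case-control study: participants were sampled on outcome status, so risks in the source population cannot be estimated directly — relative risk is not valid here. The odds ratio is the appropriate measure.
OR = (a·d)/(b·c) = (89 × 136) / (187 × 83) = 12104 / 15521 = 0.77985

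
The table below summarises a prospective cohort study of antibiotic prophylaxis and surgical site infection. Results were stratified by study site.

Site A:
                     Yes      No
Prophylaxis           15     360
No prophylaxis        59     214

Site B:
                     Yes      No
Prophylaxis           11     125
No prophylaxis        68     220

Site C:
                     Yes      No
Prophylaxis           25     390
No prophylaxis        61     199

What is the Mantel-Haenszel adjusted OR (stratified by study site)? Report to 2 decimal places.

OR_MH = Σ(aᵢdᵢ/nᵢ) / Σ(bᵢcᵢ/nᵢ), where nᵢ is the stratum total.
Stratum 1 (Site A): n = 648; a·d/n = 15·214/648 = 4.9537; b·c/n = 360·59/648 = 32.7778
Stratum 2 (Site B): n = 424; a·d/n = 11·220/424 = 5.7075; b·c/n = 125·68/424 = 20.0472
Stratum 3 (Site C): n = 675; a·d/n = 25·199/675 = 7.3704; b·c/n = 390·61/675 = 35.2444
OR_MH = (4.9537 + 5.7075 + 7.3704) / (32.7778 + 20.0472 + 35.2444) = 18.0316 / 88.0694 = 0.20474

0.20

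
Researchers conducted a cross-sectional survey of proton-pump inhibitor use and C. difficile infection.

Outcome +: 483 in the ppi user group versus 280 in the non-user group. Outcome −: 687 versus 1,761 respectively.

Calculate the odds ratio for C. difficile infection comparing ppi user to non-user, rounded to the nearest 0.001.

4.422

From the description: a = 483, b = 687, c = 280, d = 1761.
OR = (a·d)/(b·c) = (483 × 1761) / (687 × 280) = 850563 / 192360 = 4.42172
The odds of C. difficile infection are about 4.42 times as high in the ppi user group.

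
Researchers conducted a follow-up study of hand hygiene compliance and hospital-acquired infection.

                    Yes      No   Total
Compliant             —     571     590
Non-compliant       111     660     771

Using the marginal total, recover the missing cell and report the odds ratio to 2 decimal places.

0.20

The missing cell is in the exposed row: 590 − 571 = 19.
So a = 19, b = 571, c = 111, d = 660.
OR = (a·d)/(b·c) = (19 × 660) / (571 × 111) = 12540 / 63381 = 0.19785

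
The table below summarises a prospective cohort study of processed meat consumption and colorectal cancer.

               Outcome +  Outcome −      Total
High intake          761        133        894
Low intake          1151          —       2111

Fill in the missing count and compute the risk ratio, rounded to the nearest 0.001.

The missing cell is in the unexposed row: 2111 − 1151 = 960.
So a = 761, b = 133, c = 1151, d = 960.
RR = [a/(a+b)] / [c/(c+d)] = (761/894) / (1151/2111) = 0.85123/0.54524 = 1.56121

1.561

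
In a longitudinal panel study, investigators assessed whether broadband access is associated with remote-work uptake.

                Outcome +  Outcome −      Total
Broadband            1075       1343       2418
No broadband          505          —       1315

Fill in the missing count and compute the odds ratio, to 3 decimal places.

The missing cell is in the unexposed row: 1315 − 505 = 810.
So a = 1075, b = 1343, c = 505, d = 810.
OR = (a·d)/(b·c) = (1075 × 810) / (1343 × 505) = 870750 / 678215 = 1.28388

1.284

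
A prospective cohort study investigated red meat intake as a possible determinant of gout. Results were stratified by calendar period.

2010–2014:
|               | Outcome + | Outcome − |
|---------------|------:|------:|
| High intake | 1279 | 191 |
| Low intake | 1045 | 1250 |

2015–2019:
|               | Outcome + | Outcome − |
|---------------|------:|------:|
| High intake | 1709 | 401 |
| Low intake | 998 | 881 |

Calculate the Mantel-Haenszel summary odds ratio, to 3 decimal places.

OR_MH = Σ(aᵢdᵢ/nᵢ) / Σ(bᵢcᵢ/nᵢ), where nᵢ is the stratum total.
Stratum 1 (2010–2014): n = 3765; a·d/n = 1279·1250/3765 = 424.6348; b·c/n = 191·1045/3765 = 53.0133
Stratum 2 (2015–2019): n = 3989; a·d/n = 1709·881/3989 = 377.4452; b·c/n = 401·998/3989 = 100.3254
OR_MH = (424.6348 + 377.4452) / (53.0133 + 100.3254) = 802.0800 / 153.3387 = 5.23077

5.231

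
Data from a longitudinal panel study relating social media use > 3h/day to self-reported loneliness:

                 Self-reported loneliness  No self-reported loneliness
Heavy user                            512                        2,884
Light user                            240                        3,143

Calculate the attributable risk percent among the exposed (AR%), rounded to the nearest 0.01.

52.94

Cells: a = 512, b = 2884, c = 240, d = 3143.
Risk in exposed = 512/3396 = 0.15077; risk in unexposed = 240/3383 = 0.07094.
RR = 0.15077/0.07094 = 2.12517
AR% = (RR − 1)/RR × 100 = (2.12517 − 1)/2.12517 × 100 = 52.9449%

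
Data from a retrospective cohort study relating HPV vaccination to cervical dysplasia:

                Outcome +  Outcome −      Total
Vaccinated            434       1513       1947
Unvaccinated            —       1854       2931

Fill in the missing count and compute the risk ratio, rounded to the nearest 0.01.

0.61

The missing cell is in the unexposed row: 2931 − 1854 = 1077.
So a = 434, b = 1513, c = 1077, d = 1854.
RR = [a/(a+b)] / [c/(c+d)] = (434/1947) / (1077/2931) = 0.22291/0.36745 = 0.60663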